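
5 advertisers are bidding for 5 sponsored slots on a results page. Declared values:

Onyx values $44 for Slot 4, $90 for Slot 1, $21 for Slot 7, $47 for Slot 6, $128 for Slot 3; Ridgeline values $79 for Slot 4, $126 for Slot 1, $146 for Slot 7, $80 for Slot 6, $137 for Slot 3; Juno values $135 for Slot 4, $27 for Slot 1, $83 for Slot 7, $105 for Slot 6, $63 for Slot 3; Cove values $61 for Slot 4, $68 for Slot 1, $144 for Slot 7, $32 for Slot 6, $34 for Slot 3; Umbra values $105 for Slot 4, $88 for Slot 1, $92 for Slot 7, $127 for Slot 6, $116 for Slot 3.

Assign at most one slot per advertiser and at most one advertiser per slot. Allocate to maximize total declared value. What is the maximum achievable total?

Treat this as an assignment problem: match each advertiser to one slot.
Optimal: Onyx→Slot 3 ($128), Ridgeline→Slot 1 ($126), Juno→Slot 4 ($135), Cove→Slot 7 ($144), Umbra→Slot 6 ($127) — total 128+126+135+144+127 = $660.
Row-greedy (each advertiser in turn takes its best remaining slot) gives $604, worse by 56.

Max total: $660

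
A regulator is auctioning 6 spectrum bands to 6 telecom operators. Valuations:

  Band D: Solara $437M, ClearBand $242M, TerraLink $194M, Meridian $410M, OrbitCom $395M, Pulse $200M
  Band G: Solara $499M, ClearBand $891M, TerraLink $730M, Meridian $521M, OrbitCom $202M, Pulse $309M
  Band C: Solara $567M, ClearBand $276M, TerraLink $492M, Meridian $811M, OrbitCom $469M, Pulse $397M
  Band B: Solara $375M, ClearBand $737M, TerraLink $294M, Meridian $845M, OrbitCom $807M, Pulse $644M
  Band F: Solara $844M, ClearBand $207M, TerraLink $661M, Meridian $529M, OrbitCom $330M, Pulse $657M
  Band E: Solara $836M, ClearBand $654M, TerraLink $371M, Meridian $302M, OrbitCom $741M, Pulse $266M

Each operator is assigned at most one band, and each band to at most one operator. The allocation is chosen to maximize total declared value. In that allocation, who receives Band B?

Optimal: Solara→Band E ($836M), ClearBand→Band G ($891M), TerraLink→Band F ($661M), Meridian→Band C ($811M), OrbitCom→Band D ($395M), Pulse→Band B ($644M) — total 836+891+661+811+395+644 = $4238M.
Max-entry greedy (repeatedly take the single best remaining cell) gives $4013M, worse by 225.
Pulse's own top band is Band F ($657M), but forcing Pulse→Band F and reassigning the rest optimally gives only $4196M — worse by 42.

Pulse receives Band B.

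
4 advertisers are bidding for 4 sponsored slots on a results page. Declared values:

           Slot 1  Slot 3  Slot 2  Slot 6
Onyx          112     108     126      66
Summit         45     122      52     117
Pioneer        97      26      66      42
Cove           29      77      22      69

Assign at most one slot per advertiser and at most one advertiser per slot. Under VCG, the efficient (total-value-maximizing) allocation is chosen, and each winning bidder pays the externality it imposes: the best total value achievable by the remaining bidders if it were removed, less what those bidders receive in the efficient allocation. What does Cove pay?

Cove pays $5.

Efficient allocation: Onyx→Slot 2 ($126), Summit→Slot 6 ($117), Pioneer→Slot 1 ($97), Cove→Slot 3 ($77); total welfare W = $417.
Cove receives Slot 3 at value $77, so the others get W − 77 = $340.
Without Cove: best allocation of the remaining 3 bidders over all 4 slots is Onyx→Slot 2 ($126), Summit→Slot 3 ($122), Pioneer→Slot 1 ($97), total $345.
VCG payment = (others' best without Cove) − (others' welfare with Cove) = 345 − 340 = $5.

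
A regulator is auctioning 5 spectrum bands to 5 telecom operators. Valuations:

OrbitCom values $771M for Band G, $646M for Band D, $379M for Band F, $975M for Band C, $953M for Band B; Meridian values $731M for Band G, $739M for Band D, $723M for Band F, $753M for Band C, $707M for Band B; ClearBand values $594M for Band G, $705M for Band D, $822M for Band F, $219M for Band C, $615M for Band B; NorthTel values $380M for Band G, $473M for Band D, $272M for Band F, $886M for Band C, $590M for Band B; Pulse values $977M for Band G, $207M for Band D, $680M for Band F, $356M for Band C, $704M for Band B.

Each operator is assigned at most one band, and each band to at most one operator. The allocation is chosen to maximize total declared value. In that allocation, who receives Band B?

Optimal: OrbitCom→Band B ($953M), Meridian→Band D ($739M), ClearBand→Band F ($822M), NorthTel→Band C ($886M), Pulse→Band G ($977M) — total 953+739+822+886+977 = $4377M.
Column-greedy (each band in turn goes to its best remaining operator) gives $4103M, worse by 274.
Next-best assignment: OrbitCom→Band B, Meridian→Band F, ClearBand→Band D, NorthTel→Band C, Pulse→Band G = $4244M.
Swapping Pulse↔ClearBand (Pulse→Band F $680M, ClearBand→Band G $594M) loses 525.
OrbitCom's own top band is Band C ($975M), but forcing OrbitCom→Band C and reassigning the rest optimally gives only $4103M — worse by 274.

OrbitCom receives Band B.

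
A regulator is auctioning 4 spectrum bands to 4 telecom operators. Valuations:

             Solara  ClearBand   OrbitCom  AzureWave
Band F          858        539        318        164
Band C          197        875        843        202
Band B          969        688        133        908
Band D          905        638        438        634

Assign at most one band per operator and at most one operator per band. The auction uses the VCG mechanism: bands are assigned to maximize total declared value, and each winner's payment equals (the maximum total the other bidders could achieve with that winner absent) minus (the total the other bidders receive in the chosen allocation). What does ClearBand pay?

Efficient allocation: Solara→Band F ($858M), ClearBand→Band D ($638M), OrbitCom→Band C ($843M), AzureWave→Band B ($908M); total welfare W = $3247M.
ClearBand receives Band D at value $638M, so the others get W − 638 = $2609M.
Without ClearBand: best allocation of the remaining 3 bidders over all 4 bands is Solara→Band D ($905M), OrbitCom→Band C ($843M), AzureWave→Band B ($908M), total $2656M.
VCG payment = (others' best without ClearBand) − (others' welfare with ClearBand) = 2656 − 2609 = $47M.

ClearBand pays $47M.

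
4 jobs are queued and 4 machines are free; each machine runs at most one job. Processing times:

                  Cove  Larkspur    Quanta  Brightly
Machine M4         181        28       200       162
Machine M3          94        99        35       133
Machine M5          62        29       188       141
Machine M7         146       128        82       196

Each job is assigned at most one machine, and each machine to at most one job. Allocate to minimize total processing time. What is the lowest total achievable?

Optimal: Cove→Machine M5 (62 min), Larkspur→Machine M4 (28 min), Quanta→Machine M7 (82 min), Brightly→Machine M3 (133 min) — total 62+28+82+133 = 305 min.
Min-entry greedy (repeatedly take the single cheapest remaining cell) gives 321 min, worse by 16.
Checked against all permutations: 305 min is optimal.

Minimum total: 305 min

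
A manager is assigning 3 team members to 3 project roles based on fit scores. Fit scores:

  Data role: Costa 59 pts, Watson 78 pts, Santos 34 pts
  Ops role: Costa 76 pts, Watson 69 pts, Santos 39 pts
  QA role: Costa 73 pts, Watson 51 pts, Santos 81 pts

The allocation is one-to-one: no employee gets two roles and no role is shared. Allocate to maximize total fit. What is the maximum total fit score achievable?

Max total: 235 pts

Optimal: Costa→Ops role (76 pts), Watson→Data role (78 pts), Santos→QA role (81 pts) — total 76+78+81 = 235 pts.
Next-best assignment: Costa→Data role, Watson→Ops role, Santos→QA role = 209 pts.
Checked against all permutations: 235 pts is optimal.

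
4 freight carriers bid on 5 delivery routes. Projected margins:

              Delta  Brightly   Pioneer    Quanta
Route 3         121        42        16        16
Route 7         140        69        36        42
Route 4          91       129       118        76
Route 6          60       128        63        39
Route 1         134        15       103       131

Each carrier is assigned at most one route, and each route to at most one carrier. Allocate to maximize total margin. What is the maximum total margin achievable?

Maximum total: $517k

Optimal: Delta→Route 7 ($140k), Brightly→Route 6 ($128k), Pioneer→Route 4 ($118k), Quanta→Route 1 ($131k) — total 140+128+118+131 = $517k.
Max-entry greedy (repeatedly take the single best remaining cell) gives $463k, worse by 54.
Next-best assignment: Delta→Route 3, Brightly→Route 6, Pioneer→Route 4, Quanta→Route 1 = $498k.
Checked against all permutations: $517k is optimal.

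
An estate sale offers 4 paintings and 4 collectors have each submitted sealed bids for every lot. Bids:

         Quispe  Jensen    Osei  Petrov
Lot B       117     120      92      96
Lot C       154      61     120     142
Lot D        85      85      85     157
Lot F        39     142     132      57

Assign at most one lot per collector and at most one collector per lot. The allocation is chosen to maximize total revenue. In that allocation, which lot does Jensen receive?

Jensen receives Lot B.

Optimal: Quispe→Lot C ($154), Jensen→Lot B ($120), Osei→Lot F ($132), Petrov→Lot D ($157) — total 154+120+132+157 = $563.
Row-greedy (each collector in turn takes its best remaining lot) gives $545, worse by 18.
Jensen's own top lot is Lot F ($142), but forcing Jensen→Lot F and reassigning the rest optimally gives only $545 — worse by 18.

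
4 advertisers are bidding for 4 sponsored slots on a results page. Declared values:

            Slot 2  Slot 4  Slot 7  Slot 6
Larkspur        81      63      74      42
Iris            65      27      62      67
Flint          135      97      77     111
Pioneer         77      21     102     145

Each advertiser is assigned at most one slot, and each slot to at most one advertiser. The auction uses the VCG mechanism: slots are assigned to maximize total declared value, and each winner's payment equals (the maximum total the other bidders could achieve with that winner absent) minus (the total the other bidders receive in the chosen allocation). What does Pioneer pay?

Efficient allocation: Larkspur→Slot 4 ($63), Iris→Slot 7 ($62), Flint→Slot 2 ($135), Pioneer→Slot 6 ($145); total welfare W = $405.
Pioneer receives Slot 6 at value $145, so the others get W − 145 = $260.
Without Pioneer: best allocation of the remaining 3 bidders over all 4 slots is Larkspur→Slot 7 ($74), Iris→Slot 6 ($67), Flint→Slot 2 ($135), total $276.
VCG payment = (others' best without Pioneer) − (others' welfare with Pioneer) = 276 − 260 = $16.

Pioneer pays $16.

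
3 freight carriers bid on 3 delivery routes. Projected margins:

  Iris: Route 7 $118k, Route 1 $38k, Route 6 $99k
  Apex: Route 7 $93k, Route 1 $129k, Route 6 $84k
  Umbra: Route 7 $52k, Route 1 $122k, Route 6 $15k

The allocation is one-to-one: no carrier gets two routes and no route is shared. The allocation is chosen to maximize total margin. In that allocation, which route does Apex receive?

Apex receives Route 6.

Treat this as an assignment problem: match each carrier to one route.
Optimal: Iris→Route 7 ($118k), Apex→Route 6 ($84k), Umbra→Route 1 ($122k) — total 118+84+122 = $324k.
Max-entry greedy (repeatedly take the single best remaining cell) gives $262k, worse by 62.
Next-best assignment: Iris→Route 6, Apex→Route 7, Umbra→Route 1 = $314k.
No other one-to-one assignment exceeds $324k.
Apex's own top route is Route 1 ($129k), but forcing Apex→Route 1 and reassigning the rest optimally gives only $280k — worse by 44.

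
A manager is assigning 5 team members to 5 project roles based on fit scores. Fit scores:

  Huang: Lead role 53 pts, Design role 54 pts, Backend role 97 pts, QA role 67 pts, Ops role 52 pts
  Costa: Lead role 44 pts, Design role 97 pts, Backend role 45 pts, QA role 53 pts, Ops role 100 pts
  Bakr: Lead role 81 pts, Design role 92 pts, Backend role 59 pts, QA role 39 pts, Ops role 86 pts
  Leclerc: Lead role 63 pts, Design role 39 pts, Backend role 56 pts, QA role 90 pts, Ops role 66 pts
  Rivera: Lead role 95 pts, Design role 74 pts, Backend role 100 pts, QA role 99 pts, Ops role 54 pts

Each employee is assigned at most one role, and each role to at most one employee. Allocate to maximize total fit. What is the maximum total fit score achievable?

Optimal: Huang→Backend role (97 pts), Costa→Ops role (100 pts), Bakr→Design role (92 pts), Leclerc→QA role (90 pts), Rivera→Lead role (95 pts) — total 97+100+92+90+95 = 474 pts.
Column-greedy (each role in turn goes to its best remaining employee) gives 465 pts, worse by 9.
No other one-to-one assignment exceeds 474 pts.

Maximum total: 474 pts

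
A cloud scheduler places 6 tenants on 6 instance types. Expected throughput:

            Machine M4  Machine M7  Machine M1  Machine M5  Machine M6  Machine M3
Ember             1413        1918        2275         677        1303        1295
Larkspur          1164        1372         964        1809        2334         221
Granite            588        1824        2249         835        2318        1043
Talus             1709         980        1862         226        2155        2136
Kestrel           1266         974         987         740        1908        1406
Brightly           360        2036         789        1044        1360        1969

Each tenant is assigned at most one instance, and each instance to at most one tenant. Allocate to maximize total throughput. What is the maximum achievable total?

Maximum total: 11840 ops/s

Optimal: Ember→Machine M1 (2275 ops/s), Larkspur→Machine M5 (1809 ops/s), Granite→Machine M6 (2318 ops/s), Talus→Machine M3 (2136 ops/s), Kestrel→Machine M4 (1266 ops/s), Brightly→Machine M7 (2036 ops/s) — total 2275+1809+2318+2136+1266+2036 = 11840 ops/s.
Row-greedy (each tenant in turn takes its best remaining instance) gives 10879 ops/s, worse by 961.
Swapping Talus↔Larkspur (Talus→Machine M5 226 ops/s, Larkspur→Machine M3 221 ops/s) loses 3498.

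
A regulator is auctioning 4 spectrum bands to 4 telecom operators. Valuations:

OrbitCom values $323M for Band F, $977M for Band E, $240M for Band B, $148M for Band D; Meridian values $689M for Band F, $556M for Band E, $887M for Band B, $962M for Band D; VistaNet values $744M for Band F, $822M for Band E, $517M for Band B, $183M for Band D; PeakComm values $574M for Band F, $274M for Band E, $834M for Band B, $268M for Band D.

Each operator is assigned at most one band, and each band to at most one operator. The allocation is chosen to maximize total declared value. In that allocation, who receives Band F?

VistaNet receives Band F.

Optimal: OrbitCom→Band E ($977M), Meridian→Band D ($962M), VistaNet→Band F ($744M), PeakComm→Band B ($834M) — total 977+962+744+834 = $3517M.
Column-greedy (each band in turn goes to its best remaining operator) gives $2876M, worse by 641.
No other one-to-one assignment exceeds $3517M.
VistaNet's own top band is Band E ($822M), but forcing VistaNet→Band E and reassigning the rest optimally gives only $2941M — worse by 576.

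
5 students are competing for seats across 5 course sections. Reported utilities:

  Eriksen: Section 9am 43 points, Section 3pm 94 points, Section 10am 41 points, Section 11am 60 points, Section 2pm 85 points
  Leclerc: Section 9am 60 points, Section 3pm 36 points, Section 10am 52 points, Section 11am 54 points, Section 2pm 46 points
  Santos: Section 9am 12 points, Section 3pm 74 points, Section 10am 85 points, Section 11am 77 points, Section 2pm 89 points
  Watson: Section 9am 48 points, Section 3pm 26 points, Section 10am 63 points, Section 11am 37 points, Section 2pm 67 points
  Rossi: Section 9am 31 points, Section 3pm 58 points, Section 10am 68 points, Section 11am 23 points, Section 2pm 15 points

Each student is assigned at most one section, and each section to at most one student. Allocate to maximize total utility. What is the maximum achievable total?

This is the linear assignment problem.
Optimal: Eriksen→Section 3pm (94 points), Leclerc→Section 9am (60 points), Santos→Section 11am (77 points), Watson→Section 2pm (67 points), Rossi→Section 10am (68 points) — total 94+60+77+67+68 = 366 points.
Max-entry greedy (repeatedly take the single best remaining cell) gives 348 points, worse by 18.
No other one-to-one assignment exceeds 366 points.

Maximum total: 366 points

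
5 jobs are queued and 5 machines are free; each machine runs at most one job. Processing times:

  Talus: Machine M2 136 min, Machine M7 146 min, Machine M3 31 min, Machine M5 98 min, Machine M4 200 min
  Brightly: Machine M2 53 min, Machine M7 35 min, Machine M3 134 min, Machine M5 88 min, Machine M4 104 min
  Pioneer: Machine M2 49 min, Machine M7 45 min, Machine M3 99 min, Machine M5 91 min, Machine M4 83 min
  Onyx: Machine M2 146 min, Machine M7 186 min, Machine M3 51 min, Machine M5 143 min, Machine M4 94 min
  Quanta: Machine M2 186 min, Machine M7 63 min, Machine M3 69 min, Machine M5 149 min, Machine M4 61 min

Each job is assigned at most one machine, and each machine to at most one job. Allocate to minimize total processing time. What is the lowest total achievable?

Minimum total: 294 min

Optimal: Talus→Machine M5 (98 min), Brightly→Machine M7 (35 min), Pioneer→Machine M2 (49 min), Onyx→Machine M3 (51 min), Quanta→Machine M4 (61 min) — total 98+35+49+51+61 = 294 min.
Column-greedy (each machine in turn goes to its cheapest remaining job) gives 319 min, worse by 25.
Next-best assignment: Talus→Machine M5, Brightly→Machine M2, Pioneer→Machine M7, Onyx→Machine M3, Quanta→Machine M4 = 308 min.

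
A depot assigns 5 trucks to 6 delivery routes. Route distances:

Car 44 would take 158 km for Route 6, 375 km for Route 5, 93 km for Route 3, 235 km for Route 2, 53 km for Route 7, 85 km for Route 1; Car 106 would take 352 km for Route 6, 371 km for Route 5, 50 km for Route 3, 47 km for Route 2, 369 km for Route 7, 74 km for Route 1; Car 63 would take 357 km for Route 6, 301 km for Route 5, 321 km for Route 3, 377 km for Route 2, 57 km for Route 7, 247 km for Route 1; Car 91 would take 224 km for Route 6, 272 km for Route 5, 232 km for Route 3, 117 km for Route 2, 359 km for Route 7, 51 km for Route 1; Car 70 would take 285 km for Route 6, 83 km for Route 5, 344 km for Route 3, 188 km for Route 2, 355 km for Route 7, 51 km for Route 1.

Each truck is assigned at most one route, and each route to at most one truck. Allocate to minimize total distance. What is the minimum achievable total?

Treat this as an assignment problem: match each truck to one route.
Optimal: Car 44→Route 3 (93 km), Car 106→Route 2 (47 km), Car 63→Route 7 (57 km), Car 91→Route 1 (51 km), Car 70→Route 5 (83 km) — total 93+47+57+51+83 = 331 km.
Row-greedy (each truck in turn takes its cheapest remaining route) gives 654 km, worse by 323.
Next-best assignment: Car 44→Route 1, Car 106→Route 3, Car 63→Route 7, Car 91→Route 2, Car 70→Route 5 = 392 km.
Checked against all permutations: 331 km is optimal.

Min total: 331 km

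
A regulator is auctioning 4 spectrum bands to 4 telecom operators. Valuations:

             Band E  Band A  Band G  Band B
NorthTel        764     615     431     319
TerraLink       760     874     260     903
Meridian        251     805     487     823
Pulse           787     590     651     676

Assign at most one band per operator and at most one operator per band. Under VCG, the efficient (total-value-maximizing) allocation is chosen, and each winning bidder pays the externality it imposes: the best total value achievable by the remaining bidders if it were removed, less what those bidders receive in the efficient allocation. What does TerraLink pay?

TerraLink pays $25M.

Efficient allocation: NorthTel→Band E ($764M), TerraLink→Band B ($903M), Meridian→Band A ($805M), Pulse→Band G ($651M); total welfare W = $3123M.
TerraLink receives Band B at value $903M, so the others get W − 903 = $2220M.
Without TerraLink: best allocation of the remaining 3 bidders over all 4 bands is NorthTel→Band E ($764M), Meridian→Band A ($805M), Pulse→Band B ($676M), total $2245M.
VCG payment = (others' best without TerraLink) − (others' welfare with TerraLink) = 2245 − 2220 = $25M.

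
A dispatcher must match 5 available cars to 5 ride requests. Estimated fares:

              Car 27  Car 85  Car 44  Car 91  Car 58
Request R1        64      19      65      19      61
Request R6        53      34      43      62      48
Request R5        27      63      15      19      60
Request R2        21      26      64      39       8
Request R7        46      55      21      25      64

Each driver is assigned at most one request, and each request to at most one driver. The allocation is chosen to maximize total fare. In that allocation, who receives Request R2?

Car 44 receives Request R2.

Optimal: Car 27→Request R1 ($64), Car 85→Request R5 ($63), Car 44→Request R2 ($64), Car 91→Request R6 ($62), Car 58→Request R7 ($64) — total 64+63+64+62+64 = $317.
Column-greedy (each request in turn goes to its best remaining driver) gives $275, worse by 42.
Next-best assignment: Car 27→Request R1, Car 85→Request R7, Car 44→Request R2, Car 91→Request R6, Car 58→Request R5 = $305.
Swapping Car 58↔Car 91 (Car 58→Request R6 $48, Car 91→Request R7 $25) loses 53.
No other one-to-one assignment exceeds $317.
Car 44's own top request is Request R1 ($65), but forcing Car 44→Request R1 and reassigning the rest optimally gives only $284 — worse by 33.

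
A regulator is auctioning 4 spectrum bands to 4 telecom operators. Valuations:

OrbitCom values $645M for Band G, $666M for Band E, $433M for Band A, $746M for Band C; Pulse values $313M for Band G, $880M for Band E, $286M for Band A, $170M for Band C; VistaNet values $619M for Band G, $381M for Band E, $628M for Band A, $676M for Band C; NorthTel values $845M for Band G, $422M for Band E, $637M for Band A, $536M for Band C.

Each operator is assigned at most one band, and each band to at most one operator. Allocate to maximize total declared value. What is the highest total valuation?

This is the linear assignment problem.
Optimal: OrbitCom→Band C ($746M), Pulse→Band E ($880M), VistaNet→Band A ($628M), NorthTel→Band G ($845M) — total 746+880+628+845 = $3099M.
Swapping NorthTel↔VistaNet (NorthTel→Band A $637M, VistaNet→Band G $619M) loses 217.
Every other assignment is strictly worse.

Maximum total: $3099M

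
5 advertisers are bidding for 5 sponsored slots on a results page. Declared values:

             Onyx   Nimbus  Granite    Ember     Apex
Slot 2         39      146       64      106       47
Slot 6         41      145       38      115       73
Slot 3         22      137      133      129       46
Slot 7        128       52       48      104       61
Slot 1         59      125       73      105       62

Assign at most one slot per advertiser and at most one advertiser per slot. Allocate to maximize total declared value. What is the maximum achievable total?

Optimal: Onyx→Slot 7 ($128), Nimbus→Slot 2 ($146), Granite→Slot 3 ($133), Ember→Slot 1 ($105), Apex→Slot 6 ($73) — total 128+146+133+105+73 = $585.
Column-greedy (each slot in turn goes to its best remaining advertiser) gives $584, worse by 1.
No other one-to-one assignment exceeds $585.

Maximum total: $585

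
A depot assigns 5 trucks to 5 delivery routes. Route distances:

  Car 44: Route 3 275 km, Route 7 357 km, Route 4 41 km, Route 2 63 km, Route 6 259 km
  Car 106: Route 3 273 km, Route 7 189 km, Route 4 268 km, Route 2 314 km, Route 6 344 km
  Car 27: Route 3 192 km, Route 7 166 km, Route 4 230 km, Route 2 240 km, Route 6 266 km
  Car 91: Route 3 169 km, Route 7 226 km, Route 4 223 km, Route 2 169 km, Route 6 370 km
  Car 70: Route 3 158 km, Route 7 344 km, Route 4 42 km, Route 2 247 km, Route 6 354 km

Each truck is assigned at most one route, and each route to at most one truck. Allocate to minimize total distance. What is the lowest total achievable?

Optimal: Car 44→Route 2 (63 km), Car 106→Route 7 (189 km), Car 27→Route 6 (266 km), Car 91→Route 3 (169 km), Car 70→Route 4 (42 km) — total 63+189+266+169+42 = 729 km.
Column-greedy (each route in turn goes to its cheapest remaining truck) gives 878 km, worse by 149.
Every other assignment is strictly worse.

Min total: 729 km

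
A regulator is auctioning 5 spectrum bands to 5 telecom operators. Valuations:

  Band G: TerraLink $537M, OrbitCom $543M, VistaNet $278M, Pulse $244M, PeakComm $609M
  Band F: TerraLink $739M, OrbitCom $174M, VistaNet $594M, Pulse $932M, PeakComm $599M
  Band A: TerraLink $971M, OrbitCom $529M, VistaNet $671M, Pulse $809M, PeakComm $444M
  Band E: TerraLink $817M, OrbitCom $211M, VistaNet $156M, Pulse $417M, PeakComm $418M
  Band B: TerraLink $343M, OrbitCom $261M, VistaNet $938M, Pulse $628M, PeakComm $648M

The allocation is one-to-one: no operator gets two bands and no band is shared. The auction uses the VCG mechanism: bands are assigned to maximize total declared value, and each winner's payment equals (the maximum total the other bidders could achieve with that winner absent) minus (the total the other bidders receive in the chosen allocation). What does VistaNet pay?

Efficient allocation: TerraLink→Band E ($817M), OrbitCom→Band A ($529M), VistaNet→Band B ($938M), Pulse→Band F ($932M), PeakComm→Band G ($609M); total welfare W = $3825M.
VistaNet receives Band B at value $938M, so the others get W − 938 = $2887M.
Without VistaNet: best allocation of the remaining 4 bidders over all 5 bands is TerraLink→Band A ($971M), OrbitCom→Band G ($543M), Pulse→Band F ($932M), PeakComm→Band B ($648M), total $3094M.
VCG payment = (others' best without VistaNet) − (others' welfare with VistaNet) = 3094 − 2887 = $207M.

VistaNet pays $207M.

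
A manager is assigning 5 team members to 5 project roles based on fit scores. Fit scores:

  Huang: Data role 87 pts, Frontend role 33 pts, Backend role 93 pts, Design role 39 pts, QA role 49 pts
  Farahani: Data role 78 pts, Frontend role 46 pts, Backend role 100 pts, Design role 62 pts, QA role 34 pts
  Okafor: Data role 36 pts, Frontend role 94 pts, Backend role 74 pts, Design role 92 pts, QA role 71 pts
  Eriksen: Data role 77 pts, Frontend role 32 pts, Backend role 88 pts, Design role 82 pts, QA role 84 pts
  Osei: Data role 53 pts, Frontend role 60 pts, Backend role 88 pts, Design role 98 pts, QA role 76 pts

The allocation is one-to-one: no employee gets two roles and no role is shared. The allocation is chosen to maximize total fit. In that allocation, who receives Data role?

Huang receives Data role.

Optimal: Huang→Data role (87 pts), Farahani→Backend role (100 pts), Okafor→Frontend role (94 pts), Eriksen→QA role (84 pts), Osei→Design role (98 pts) — total 87+100+94+84+98 = 463 pts.
No other one-to-one assignment exceeds 463 pts.
Huang's own top role is Backend role (93 pts), but forcing Huang→Backend role and reassigning the rest optimally gives only 447 pts — worse by 16.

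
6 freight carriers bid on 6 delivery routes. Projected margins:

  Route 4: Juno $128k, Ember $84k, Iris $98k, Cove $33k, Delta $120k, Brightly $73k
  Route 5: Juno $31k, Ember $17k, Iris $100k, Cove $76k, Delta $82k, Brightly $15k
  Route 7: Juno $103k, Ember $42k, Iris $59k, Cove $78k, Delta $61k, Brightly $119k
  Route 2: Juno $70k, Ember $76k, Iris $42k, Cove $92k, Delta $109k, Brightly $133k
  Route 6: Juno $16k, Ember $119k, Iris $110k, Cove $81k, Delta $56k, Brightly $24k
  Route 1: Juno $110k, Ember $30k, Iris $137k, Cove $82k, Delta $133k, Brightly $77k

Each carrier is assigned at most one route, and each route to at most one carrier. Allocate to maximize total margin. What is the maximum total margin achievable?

Max total: $691k

This is a one-to-one assignment (maximum-weight bipartite matching).
Optimal: Juno→Route 4 ($128k), Ember→Route 6 ($119k), Iris→Route 5 ($100k), Cove→Route 7 ($78k), Delta→Route 1 ($133k), Brightly→Route 2 ($133k) — total 128+119+100+78+133+133 = $691k.
Row-greedy (each carrier in turn takes its best remaining route) gives $677k, worse by 14.
Swapping Iris↔Cove (Iris→Route 7 $59k, Cove→Route 5 $76k) loses 43.
No other one-to-one assignment exceeds $691k.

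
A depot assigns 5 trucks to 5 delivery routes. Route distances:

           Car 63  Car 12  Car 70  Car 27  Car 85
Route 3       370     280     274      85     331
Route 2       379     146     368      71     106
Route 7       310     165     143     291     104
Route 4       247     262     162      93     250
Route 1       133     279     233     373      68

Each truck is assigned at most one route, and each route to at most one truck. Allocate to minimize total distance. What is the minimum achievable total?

This is a one-to-one assignment (minimum-cost bipartite matching).
Optimal: Car 63→Route 1 (133 km), Car 12→Route 2 (146 km), Car 70→Route 4 (162 km), Car 27→Route 3 (85 km), Car 85→Route 7 (104 km) — total 133+146+162+85+104 = 630 km.
No other one-to-one assignment undercuts 630 km.

Min total: 630 km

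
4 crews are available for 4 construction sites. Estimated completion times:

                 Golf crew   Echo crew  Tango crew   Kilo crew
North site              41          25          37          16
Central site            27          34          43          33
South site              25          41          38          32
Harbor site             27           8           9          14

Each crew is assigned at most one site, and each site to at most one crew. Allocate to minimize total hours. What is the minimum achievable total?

Optimal: Golf crew→South site (25 hours), Echo crew→Central site (34 hours), Tango crew→Harbor site (9 hours), Kilo crew→North site (16 hours) — total 25+34+9+16 = 84 hours.
Column-greedy (each site in turn goes to its cheapest remaining crew) gives 89 hours, worse by 5.
Every other assignment is strictly worse.

Min total: 84 hours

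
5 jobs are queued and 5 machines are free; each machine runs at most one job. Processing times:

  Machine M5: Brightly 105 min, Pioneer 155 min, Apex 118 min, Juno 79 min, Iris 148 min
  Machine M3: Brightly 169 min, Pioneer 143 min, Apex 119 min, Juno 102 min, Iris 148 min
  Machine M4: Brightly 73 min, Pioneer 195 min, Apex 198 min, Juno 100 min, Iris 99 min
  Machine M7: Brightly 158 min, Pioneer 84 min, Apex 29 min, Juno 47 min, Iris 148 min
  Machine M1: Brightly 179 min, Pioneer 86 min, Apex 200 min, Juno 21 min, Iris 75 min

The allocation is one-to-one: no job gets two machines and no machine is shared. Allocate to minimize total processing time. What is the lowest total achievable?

Optimal: Brightly→Machine M5 (105 min), Pioneer→Machine M3 (143 min), Apex→Machine M7 (29 min), Juno→Machine M1 (21 min), Iris→Machine M4 (99 min) — total 105+143+29+21+99 = 397 min.
Checked against all permutations: 397 min is optimal.

Minimum total: 397 min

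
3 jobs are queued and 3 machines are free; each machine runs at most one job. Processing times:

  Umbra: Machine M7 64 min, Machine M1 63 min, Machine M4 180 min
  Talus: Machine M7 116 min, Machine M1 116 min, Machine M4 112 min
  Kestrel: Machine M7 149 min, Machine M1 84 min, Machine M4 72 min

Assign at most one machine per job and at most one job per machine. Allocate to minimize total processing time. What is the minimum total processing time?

Minimum total: 251 min

Optimal: Umbra→Machine M1 (63 min), Talus→Machine M7 (116 min), Kestrel→Machine M4 (72 min) — total 63+116+72 = 251 min.
Row-greedy (each job in turn takes its cheapest remaining machine) gives 324 min, worse by 73.
Swapping Kestrel↔Talus (Kestrel→Machine M7 149 min, Talus→Machine M4 112 min) adds 73.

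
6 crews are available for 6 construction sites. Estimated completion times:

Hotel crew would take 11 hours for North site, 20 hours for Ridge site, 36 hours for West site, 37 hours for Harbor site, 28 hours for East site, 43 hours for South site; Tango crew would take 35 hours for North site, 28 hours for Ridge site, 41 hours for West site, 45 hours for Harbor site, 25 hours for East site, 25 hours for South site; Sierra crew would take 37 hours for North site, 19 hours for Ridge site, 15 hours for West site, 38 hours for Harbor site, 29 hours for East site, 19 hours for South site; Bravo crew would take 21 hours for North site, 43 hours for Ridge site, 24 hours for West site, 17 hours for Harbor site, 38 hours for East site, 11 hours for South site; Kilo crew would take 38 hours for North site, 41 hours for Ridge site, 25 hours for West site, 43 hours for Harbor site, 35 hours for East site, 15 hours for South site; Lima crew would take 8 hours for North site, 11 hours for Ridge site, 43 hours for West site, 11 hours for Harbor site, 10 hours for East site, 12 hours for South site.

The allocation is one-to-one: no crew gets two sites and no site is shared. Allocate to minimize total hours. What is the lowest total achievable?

Optimal: Hotel crew→North site (11 hours), Tango crew→East site (25 hours), Sierra crew→West site (15 hours), Bravo crew→Harbor site (17 hours), Kilo crew→South site (15 hours), Lima crew→Ridge site (11 hours) — total 11+25+15+17+15+11 = 94 hours.
Min-entry greedy (repeatedly take the single cheapest remaining cell) gives 122 hours, worse by 28.
Next-best assignment: Hotel crew→North site, Tango crew→Ridge site, Sierra crew→West site, Bravo crew→Harbor site, Kilo crew→South site, Lima crew→East site = 96 hours.

Minimum total: 94 hours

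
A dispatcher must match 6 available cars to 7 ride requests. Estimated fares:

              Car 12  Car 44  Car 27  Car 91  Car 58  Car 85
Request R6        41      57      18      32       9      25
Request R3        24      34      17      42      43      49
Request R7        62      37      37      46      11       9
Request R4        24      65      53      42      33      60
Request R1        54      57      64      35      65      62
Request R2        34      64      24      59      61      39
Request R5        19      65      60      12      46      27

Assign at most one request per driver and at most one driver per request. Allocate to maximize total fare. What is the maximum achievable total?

Maximum total: $363

Optimal: Car 12→Request R7 ($62), Car 44→Request R6 ($57), Car 27→Request R5 ($60), Car 91→Request R2 ($59), Car 58→Request R1 ($65), Car 85→Request R4 ($60) — total 62+57+60+59+65+60 = $363.
Max-entry greedy (repeatedly take the single best remaining cell) gives $360, worse by 3.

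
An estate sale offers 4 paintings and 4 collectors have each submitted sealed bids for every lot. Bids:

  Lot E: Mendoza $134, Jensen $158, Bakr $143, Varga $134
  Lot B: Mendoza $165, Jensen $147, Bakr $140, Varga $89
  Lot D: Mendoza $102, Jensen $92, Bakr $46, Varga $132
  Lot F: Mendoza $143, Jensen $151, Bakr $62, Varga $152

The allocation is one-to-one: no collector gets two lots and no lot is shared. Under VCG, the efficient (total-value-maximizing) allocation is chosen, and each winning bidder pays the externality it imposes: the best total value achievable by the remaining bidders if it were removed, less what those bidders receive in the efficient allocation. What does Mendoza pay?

Efficient allocation: Mendoza→Lot B ($165), Jensen→Lot F ($151), Bakr→Lot E ($143), Varga→Lot D ($132); total welfare W = $591.
Mendoza receives Lot B at value $165, so the others get W − 165 = $426.
Without Mendoza: best allocation of the remaining 3 bidders over all 4 lots is Jensen→Lot E ($158), Bakr→Lot B ($140), Varga→Lot F ($152), total $450.
VCG payment = (others' best without Mendoza) − (others' welfare with Mendoza) = 450 − 426 = $24.

Mendoza pays $24.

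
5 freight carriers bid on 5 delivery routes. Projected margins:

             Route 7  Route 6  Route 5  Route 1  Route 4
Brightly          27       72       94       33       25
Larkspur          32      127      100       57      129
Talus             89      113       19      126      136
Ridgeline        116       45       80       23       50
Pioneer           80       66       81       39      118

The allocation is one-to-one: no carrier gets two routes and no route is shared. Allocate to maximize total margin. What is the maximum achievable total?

Maximum total: $581k

Optimal: Brightly→Route 5 ($94k), Larkspur→Route 6 ($127k), Talus→Route 1 ($126k), Ridgeline→Route 7 ($116k), Pioneer→Route 4 ($118k) — total 94+127+126+116+118 = $581k.
Row-greedy (each carrier in turn takes its best remaining route) gives $531k, worse by 50.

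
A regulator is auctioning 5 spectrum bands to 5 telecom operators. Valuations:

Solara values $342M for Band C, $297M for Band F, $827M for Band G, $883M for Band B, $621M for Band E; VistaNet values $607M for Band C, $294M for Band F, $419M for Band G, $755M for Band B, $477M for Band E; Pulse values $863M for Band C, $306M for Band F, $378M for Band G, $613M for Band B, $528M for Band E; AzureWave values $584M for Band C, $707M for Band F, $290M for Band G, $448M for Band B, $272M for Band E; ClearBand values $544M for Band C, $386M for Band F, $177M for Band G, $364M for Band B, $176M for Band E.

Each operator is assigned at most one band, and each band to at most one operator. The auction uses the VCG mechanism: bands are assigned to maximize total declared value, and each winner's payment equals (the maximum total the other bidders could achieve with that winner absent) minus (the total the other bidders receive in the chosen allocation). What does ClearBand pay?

ClearBand pays $335M.

Efficient allocation: Solara→Band G ($827M), VistaNet→Band B ($755M), Pulse→Band E ($528M), AzureWave→Band F ($707M), ClearBand→Band C ($544M); total welfare W = $3361M.
ClearBand receives Band C at value $544M, so the others get W − 544 = $2817M.
Without ClearBand: best allocation of the remaining 4 bidders over all 5 bands is Solara→Band G ($827M), VistaNet→Band B ($755M), Pulse→Band C ($863M), AzureWave→Band F ($707M), total $3152M.
VCG payment = (others' best without ClearBand) − (others' welfare with ClearBand) = 3152 − 2817 = $335M.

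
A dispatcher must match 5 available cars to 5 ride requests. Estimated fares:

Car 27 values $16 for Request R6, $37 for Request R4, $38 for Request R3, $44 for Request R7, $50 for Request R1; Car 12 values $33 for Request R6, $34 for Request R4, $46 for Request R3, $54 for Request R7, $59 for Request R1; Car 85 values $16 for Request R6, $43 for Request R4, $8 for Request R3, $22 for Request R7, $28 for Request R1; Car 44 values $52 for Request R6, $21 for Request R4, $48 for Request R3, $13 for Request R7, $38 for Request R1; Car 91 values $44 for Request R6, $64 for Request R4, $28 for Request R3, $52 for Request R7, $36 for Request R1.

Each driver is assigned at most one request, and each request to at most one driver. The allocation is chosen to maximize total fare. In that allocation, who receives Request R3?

Optimal: Car 27→Request R3 ($38), Car 12→Request R1 ($59), Car 85→Request R4 ($43), Car 44→Request R6 ($52), Car 91→Request R7 ($52) — total 38+59+43+52+52 = $244.
Row-greedy (each driver in turn takes its best remaining request) gives $227, worse by 17.
Next-best assignment: Car 27→Request R1, Car 12→Request R3, Car 85→Request R4, Car 44→Request R6, Car 91→Request R7 = $243.
Swapping Car 85↔Car 27 (Car 85→Request R3 $8, Car 27→Request R4 $37) loses 36.
Car 27's own top request is Request R1 ($50), but forcing Car 27→Request R1 and reassigning the rest optimally gives only $243 — worse by 1.

Car 27 receives Request R3.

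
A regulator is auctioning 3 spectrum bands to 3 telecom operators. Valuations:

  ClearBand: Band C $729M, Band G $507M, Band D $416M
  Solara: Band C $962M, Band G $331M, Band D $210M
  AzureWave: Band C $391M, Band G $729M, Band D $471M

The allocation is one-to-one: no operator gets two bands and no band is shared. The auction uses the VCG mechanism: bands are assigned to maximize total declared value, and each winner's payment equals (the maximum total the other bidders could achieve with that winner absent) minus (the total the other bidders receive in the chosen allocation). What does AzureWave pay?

Efficient allocation: ClearBand→Band D ($416M), Solara→Band C ($962M), AzureWave→Band G ($729M); total welfare W = $2107M.
AzureWave receives Band G at value $729M, so the others get W − 729 = $1378M.
Without AzureWave: best allocation of the remaining 2 bidders over all 3 bands is ClearBand→Band G ($507M), Solara→Band C ($962M), total $1469M.
VCG payment = (others' best without AzureWave) − (others' welfare with AzureWave) = 1469 − 1378 = $91M.

AzureWave pays $91M.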